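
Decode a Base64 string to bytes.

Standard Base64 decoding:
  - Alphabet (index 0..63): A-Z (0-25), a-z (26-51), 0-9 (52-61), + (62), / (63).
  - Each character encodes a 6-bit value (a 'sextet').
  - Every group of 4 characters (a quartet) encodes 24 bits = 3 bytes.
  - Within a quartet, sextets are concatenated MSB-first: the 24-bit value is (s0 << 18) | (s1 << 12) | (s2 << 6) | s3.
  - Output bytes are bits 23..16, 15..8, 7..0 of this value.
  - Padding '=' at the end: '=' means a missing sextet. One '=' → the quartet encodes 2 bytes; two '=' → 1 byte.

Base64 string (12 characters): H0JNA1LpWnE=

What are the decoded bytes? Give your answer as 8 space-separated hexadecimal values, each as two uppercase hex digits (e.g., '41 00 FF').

After char 0 ('H'=7): chars_in_quartet=1 acc=0x7 bytes_emitted=0
After char 1 ('0'=52): chars_in_quartet=2 acc=0x1F4 bytes_emitted=0
After char 2 ('J'=9): chars_in_quartet=3 acc=0x7D09 bytes_emitted=0
After char 3 ('N'=13): chars_in_quartet=4 acc=0x1F424D -> emit 1F 42 4D, reset; bytes_emitted=3
After char 4 ('A'=0): chars_in_quartet=1 acc=0x0 bytes_emitted=3
After char 5 ('1'=53): chars_in_quartet=2 acc=0x35 bytes_emitted=3
After char 6 ('L'=11): chars_in_quartet=3 acc=0xD4B bytes_emitted=3
After char 7 ('p'=41): chars_in_quartet=4 acc=0x352E9 -> emit 03 52 E9, reset; bytes_emitted=6
After char 8 ('W'=22): chars_in_quartet=1 acc=0x16 bytes_emitted=6
After char 9 ('n'=39): chars_in_quartet=2 acc=0x5A7 bytes_emitted=6
After char 10 ('E'=4): chars_in_quartet=3 acc=0x169C4 bytes_emitted=6
Padding '=': partial quartet acc=0x169C4 -> emit 5A 71; bytes_emitted=8

Answer: 1F 42 4D 03 52 E9 5A 71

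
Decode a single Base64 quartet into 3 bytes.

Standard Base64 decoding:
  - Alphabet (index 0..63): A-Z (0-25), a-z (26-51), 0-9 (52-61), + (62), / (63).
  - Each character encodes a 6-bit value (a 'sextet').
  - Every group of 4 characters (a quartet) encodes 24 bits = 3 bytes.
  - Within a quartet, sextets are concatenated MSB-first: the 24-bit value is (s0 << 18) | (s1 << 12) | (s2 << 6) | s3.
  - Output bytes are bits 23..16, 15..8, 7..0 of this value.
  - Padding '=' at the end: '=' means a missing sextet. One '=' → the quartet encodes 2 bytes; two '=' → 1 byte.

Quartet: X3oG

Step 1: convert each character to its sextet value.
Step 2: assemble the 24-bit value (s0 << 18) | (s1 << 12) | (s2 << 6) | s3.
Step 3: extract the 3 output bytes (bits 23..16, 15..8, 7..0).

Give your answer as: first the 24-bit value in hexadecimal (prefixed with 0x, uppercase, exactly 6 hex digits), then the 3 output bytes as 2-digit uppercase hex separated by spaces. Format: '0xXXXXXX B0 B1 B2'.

Answer: 0x5F7A06 5F 7A 06

Derivation:
Sextets: X=23, 3=55, o=40, G=6
24-bit: (23<<18) | (55<<12) | (40<<6) | 6
      = 0x5C0000 | 0x037000 | 0x000A00 | 0x000006
      = 0x5F7A06
Bytes: (v>>16)&0xFF=5F, (v>>8)&0xFF=7A, v&0xFF=06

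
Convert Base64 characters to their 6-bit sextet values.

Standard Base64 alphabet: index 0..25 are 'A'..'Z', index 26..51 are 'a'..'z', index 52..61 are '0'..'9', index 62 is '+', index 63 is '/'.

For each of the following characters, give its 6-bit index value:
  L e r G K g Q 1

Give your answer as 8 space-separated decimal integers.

'L': A..Z range, ord('L') − ord('A') = 11
'e': a..z range, 26 + ord('e') − ord('a') = 30
'r': a..z range, 26 + ord('r') − ord('a') = 43
'G': A..Z range, ord('G') − ord('A') = 6
'K': A..Z range, ord('K') − ord('A') = 10
'g': a..z range, 26 + ord('g') − ord('a') = 32
'Q': A..Z range, ord('Q') − ord('A') = 16
'1': 0..9 range, 52 + ord('1') − ord('0') = 53

Answer: 11 30 43 6 10 32 16 53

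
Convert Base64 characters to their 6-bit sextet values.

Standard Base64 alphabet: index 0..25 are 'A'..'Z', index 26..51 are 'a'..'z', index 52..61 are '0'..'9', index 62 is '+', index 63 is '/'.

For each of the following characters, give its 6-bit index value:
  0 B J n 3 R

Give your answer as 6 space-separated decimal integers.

Answer: 52 1 9 39 55 17

Derivation:
'0': 0..9 range, 52 + ord('0') − ord('0') = 52
'B': A..Z range, ord('B') − ord('A') = 1
'J': A..Z range, ord('J') − ord('A') = 9
'n': a..z range, 26 + ord('n') − ord('a') = 39
'3': 0..9 range, 52 + ord('3') − ord('0') = 55
'R': A..Z range, ord('R') − ord('A') = 17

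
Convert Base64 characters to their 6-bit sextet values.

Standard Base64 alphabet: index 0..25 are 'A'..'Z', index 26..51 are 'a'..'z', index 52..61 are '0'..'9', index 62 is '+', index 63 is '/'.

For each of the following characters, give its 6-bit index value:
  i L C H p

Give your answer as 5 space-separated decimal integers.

Answer: 34 11 2 7 41

Derivation:
'i': a..z range, 26 + ord('i') − ord('a') = 34
'L': A..Z range, ord('L') − ord('A') = 11
'C': A..Z range, ord('C') − ord('A') = 2
'H': A..Z range, ord('H') − ord('A') = 7
'p': a..z range, 26 + ord('p') − ord('a') = 41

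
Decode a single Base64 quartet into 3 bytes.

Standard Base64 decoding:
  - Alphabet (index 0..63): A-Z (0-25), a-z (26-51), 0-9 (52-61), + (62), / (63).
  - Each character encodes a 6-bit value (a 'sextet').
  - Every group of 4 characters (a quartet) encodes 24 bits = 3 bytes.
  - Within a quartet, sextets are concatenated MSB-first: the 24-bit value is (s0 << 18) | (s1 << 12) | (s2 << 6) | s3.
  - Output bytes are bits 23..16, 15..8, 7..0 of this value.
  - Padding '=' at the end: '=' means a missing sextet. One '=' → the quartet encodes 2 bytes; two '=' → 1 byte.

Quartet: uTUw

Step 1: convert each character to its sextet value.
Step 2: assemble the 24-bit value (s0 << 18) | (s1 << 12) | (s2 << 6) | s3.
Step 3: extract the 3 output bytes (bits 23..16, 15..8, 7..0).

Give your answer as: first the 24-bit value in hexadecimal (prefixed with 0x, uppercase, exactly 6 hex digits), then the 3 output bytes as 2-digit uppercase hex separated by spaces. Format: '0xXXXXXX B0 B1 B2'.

Sextets: u=46, T=19, U=20, w=48
24-bit: (46<<18) | (19<<12) | (20<<6) | 48
      = 0xB80000 | 0x013000 | 0x000500 | 0x000030
      = 0xB93530
Bytes: (v>>16)&0xFF=B9, (v>>8)&0xFF=35, v&0xFF=30

Answer: 0xB93530 B9 35 30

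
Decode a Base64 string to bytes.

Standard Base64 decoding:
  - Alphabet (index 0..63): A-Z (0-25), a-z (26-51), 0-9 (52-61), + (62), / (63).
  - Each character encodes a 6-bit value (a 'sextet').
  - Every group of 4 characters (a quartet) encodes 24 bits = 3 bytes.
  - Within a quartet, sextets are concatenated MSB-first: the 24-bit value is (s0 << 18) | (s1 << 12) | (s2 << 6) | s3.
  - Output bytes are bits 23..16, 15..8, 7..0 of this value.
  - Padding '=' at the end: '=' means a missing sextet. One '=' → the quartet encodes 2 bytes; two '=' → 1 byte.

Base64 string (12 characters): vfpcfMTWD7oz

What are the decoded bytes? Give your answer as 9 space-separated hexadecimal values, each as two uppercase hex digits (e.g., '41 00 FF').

After char 0 ('v'=47): chars_in_quartet=1 acc=0x2F bytes_emitted=0
After char 1 ('f'=31): chars_in_quartet=2 acc=0xBDF bytes_emitted=0
After char 2 ('p'=41): chars_in_quartet=3 acc=0x2F7E9 bytes_emitted=0
After char 3 ('c'=28): chars_in_quartet=4 acc=0xBDFA5C -> emit BD FA 5C, reset; bytes_emitted=3
After char 4 ('f'=31): chars_in_quartet=1 acc=0x1F bytes_emitted=3
After char 5 ('M'=12): chars_in_quartet=2 acc=0x7CC bytes_emitted=3
After char 6 ('T'=19): chars_in_quartet=3 acc=0x1F313 bytes_emitted=3
After char 7 ('W'=22): chars_in_quartet=4 acc=0x7CC4D6 -> emit 7C C4 D6, reset; bytes_emitted=6
After char 8 ('D'=3): chars_in_quartet=1 acc=0x3 bytes_emitted=6
After char 9 ('7'=59): chars_in_quartet=2 acc=0xFB bytes_emitted=6
After char 10 ('o'=40): chars_in_quartet=3 acc=0x3EE8 bytes_emitted=6
After char 11 ('z'=51): chars_in_quartet=4 acc=0xFBA33 -> emit 0F BA 33, reset; bytes_emitted=9

Answer: BD FA 5C 7C C4 D6 0F BA 33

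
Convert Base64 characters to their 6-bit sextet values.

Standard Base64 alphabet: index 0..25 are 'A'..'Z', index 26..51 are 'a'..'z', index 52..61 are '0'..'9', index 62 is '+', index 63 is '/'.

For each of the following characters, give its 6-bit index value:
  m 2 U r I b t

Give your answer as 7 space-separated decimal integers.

Answer: 38 54 20 43 8 27 45

Derivation:
'm': a..z range, 26 + ord('m') − ord('a') = 38
'2': 0..9 range, 52 + ord('2') − ord('0') = 54
'U': A..Z range, ord('U') − ord('A') = 20
'r': a..z range, 26 + ord('r') − ord('a') = 43
'I': A..Z range, ord('I') − ord('A') = 8
'b': a..z range, 26 + ord('b') − ord('a') = 27
't': a..z range, 26 + ord('t') − ord('a') = 45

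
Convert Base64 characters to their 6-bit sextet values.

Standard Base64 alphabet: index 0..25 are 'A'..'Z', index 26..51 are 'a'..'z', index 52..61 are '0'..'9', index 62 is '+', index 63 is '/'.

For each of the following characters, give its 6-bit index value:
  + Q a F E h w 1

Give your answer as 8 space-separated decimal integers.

Answer: 62 16 26 5 4 33 48 53

Derivation:
'+': index 62
'Q': A..Z range, ord('Q') − ord('A') = 16
'a': a..z range, 26 + ord('a') − ord('a') = 26
'F': A..Z range, ord('F') − ord('A') = 5
'E': A..Z range, ord('E') − ord('A') = 4
'h': a..z range, 26 + ord('h') − ord('a') = 33
'w': a..z range, 26 + ord('w') − ord('a') = 48
'1': 0..9 range, 52 + ord('1') − ord('0') = 53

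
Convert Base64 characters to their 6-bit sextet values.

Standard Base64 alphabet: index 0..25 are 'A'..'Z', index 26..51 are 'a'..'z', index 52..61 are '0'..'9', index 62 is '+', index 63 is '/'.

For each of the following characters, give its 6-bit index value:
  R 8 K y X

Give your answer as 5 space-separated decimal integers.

Answer: 17 60 10 50 23

Derivation:
'R': A..Z range, ord('R') − ord('A') = 17
'8': 0..9 range, 52 + ord('8') − ord('0') = 60
'K': A..Z range, ord('K') − ord('A') = 10
'y': a..z range, 26 + ord('y') − ord('a') = 50
'X': A..Z range, ord('X') − ord('A') = 23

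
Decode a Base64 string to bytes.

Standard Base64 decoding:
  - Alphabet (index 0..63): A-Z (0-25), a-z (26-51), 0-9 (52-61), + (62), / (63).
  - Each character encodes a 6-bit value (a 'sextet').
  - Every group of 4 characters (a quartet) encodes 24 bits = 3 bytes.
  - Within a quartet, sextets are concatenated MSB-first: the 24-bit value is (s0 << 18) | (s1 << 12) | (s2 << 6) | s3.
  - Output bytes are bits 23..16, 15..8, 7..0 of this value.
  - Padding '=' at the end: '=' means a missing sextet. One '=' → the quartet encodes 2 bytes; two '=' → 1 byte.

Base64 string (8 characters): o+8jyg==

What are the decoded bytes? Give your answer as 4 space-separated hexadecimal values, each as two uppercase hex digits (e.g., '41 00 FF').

After char 0 ('o'=40): chars_in_quartet=1 acc=0x28 bytes_emitted=0
After char 1 ('+'=62): chars_in_quartet=2 acc=0xA3E bytes_emitted=0
After char 2 ('8'=60): chars_in_quartet=3 acc=0x28FBC bytes_emitted=0
After char 3 ('j'=35): chars_in_quartet=4 acc=0xA3EF23 -> emit A3 EF 23, reset; bytes_emitted=3
After char 4 ('y'=50): chars_in_quartet=1 acc=0x32 bytes_emitted=3
After char 5 ('g'=32): chars_in_quartet=2 acc=0xCA0 bytes_emitted=3
Padding '==': partial quartet acc=0xCA0 -> emit CA; bytes_emitted=4

Answer: A3 EF 23 CA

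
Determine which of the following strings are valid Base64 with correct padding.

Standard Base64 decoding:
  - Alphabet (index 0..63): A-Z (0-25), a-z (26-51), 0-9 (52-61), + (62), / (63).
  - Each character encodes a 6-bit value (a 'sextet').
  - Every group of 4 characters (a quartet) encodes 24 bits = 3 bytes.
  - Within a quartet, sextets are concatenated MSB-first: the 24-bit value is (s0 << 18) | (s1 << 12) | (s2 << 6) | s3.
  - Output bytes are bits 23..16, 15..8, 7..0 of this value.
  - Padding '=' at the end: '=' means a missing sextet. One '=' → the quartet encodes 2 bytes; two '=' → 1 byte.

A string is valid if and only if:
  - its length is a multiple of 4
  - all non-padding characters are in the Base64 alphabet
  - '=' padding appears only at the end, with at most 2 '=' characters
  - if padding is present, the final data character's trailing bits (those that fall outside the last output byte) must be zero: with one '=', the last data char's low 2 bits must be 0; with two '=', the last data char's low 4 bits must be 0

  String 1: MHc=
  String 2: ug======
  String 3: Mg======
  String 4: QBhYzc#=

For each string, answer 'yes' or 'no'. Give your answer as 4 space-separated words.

String 1: 'MHc=' → valid
String 2: 'ug======' → invalid (6 pad chars (max 2))
String 3: 'Mg======' → invalid (6 pad chars (max 2))
String 4: 'QBhYzc#=' → invalid (bad char(s): ['#'])

Answer: yes no no no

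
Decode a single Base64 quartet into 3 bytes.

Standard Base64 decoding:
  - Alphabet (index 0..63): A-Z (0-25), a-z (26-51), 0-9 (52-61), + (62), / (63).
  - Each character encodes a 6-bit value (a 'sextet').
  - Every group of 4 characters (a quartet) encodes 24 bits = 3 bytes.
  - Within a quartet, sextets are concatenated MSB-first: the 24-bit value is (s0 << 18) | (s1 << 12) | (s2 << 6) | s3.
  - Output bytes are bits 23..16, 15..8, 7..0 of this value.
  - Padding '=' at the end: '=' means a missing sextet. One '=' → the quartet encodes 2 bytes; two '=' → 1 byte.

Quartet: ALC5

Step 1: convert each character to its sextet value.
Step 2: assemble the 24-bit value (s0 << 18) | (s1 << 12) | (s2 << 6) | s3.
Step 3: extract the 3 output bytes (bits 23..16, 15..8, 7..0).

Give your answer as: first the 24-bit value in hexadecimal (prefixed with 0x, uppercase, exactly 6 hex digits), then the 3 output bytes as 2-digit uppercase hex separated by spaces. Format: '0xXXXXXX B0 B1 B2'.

Sextets: A=0, L=11, C=2, 5=57
24-bit: (0<<18) | (11<<12) | (2<<6) | 57
      = 0x000000 | 0x00B000 | 0x000080 | 0x000039
      = 0x00B0B9
Bytes: (v>>16)&0xFF=00, (v>>8)&0xFF=B0, v&0xFF=B9

Answer: 0x00B0B9 00 B0 B9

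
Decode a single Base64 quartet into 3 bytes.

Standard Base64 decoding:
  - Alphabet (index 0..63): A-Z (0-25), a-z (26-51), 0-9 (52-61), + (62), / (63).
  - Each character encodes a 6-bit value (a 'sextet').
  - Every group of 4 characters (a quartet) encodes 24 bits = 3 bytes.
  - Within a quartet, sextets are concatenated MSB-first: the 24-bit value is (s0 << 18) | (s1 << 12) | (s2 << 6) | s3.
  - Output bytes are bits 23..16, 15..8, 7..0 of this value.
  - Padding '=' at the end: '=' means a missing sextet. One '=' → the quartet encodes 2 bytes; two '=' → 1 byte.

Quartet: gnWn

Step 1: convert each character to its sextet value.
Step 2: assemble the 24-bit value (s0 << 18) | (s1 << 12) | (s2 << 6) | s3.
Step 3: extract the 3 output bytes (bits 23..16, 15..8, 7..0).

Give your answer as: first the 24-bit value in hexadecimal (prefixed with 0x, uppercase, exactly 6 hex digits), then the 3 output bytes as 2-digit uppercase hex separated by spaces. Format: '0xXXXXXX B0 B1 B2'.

Sextets: g=32, n=39, W=22, n=39
24-bit: (32<<18) | (39<<12) | (22<<6) | 39
      = 0x800000 | 0x027000 | 0x000580 | 0x000027
      = 0x8275A7
Bytes: (v>>16)&0xFF=82, (v>>8)&0xFF=75, v&0xFF=A7

Answer: 0x8275A7 82 75 A7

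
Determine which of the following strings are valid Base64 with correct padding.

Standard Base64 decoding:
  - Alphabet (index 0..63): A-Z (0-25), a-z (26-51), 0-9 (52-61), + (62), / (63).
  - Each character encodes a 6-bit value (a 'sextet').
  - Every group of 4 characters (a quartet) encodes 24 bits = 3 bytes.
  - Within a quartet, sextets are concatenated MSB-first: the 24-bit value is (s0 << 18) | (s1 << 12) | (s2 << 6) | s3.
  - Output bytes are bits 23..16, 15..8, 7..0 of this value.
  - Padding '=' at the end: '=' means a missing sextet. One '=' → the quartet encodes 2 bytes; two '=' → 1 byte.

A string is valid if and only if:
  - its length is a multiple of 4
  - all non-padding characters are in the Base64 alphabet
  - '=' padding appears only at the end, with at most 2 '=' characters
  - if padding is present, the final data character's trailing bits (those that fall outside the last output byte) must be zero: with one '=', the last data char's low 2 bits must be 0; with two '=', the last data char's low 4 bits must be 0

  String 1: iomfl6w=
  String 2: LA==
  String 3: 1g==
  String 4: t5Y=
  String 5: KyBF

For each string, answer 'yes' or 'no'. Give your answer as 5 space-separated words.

Answer: yes yes yes yes yes

Derivation:
String 1: 'iomfl6w=' → valid
String 2: 'LA==' → valid
String 3: '1g==' → valid
String 4: 't5Y=' → valid
String 5: 'KyBF' → valid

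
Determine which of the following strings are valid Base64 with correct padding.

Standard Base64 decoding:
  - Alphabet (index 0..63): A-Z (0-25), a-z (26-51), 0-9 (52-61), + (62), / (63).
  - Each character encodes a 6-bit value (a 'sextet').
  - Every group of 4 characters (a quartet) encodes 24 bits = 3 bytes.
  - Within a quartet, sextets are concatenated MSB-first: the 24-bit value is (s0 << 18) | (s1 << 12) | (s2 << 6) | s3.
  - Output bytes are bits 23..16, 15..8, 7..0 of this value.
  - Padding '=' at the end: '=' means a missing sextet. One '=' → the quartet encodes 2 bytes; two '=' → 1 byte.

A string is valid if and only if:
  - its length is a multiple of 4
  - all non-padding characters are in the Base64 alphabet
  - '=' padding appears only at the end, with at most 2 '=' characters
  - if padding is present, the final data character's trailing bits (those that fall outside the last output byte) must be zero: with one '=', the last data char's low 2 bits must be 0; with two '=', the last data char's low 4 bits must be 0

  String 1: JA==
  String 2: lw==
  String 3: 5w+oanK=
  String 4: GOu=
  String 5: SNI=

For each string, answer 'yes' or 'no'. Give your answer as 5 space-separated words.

String 1: 'JA==' → valid
String 2: 'lw==' → valid
String 3: '5w+oanK=' → invalid (bad trailing bits)
String 4: 'GOu=' → invalid (bad trailing bits)
String 5: 'SNI=' → valid

Answer: yes yes no no yes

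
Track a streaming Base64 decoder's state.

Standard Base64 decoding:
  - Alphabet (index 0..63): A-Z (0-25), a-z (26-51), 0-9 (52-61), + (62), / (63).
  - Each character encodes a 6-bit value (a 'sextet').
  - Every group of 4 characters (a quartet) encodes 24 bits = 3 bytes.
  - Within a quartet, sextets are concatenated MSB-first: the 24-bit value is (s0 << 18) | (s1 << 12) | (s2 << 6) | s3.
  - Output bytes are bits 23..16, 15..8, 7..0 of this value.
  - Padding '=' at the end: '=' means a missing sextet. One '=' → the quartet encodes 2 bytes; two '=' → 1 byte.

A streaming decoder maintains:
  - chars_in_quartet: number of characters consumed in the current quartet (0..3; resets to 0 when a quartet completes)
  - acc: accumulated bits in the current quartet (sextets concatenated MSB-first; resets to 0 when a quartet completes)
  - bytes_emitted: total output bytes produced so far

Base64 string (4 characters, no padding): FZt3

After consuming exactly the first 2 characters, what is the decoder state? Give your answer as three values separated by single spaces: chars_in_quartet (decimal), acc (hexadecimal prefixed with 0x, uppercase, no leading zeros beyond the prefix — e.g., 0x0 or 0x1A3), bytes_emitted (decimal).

Answer: 2 0x159 0

Derivation:
After char 0 ('F'=5): chars_in_quartet=1 acc=0x5 bytes_emitted=0
After char 1 ('Z'=25): chars_in_quartet=2 acc=0x159 bytes_emitted=0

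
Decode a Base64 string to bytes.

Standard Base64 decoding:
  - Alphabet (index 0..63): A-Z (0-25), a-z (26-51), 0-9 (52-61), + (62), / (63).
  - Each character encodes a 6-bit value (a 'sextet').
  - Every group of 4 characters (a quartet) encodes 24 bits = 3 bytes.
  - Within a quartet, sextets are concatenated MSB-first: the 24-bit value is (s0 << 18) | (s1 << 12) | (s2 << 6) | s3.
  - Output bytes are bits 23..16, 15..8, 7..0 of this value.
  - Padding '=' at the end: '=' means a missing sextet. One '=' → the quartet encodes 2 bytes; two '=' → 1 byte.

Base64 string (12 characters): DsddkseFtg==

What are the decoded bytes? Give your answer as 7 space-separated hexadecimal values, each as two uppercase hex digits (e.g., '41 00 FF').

After char 0 ('D'=3): chars_in_quartet=1 acc=0x3 bytes_emitted=0
After char 1 ('s'=44): chars_in_quartet=2 acc=0xEC bytes_emitted=0
After char 2 ('d'=29): chars_in_quartet=3 acc=0x3B1D bytes_emitted=0
After char 3 ('d'=29): chars_in_quartet=4 acc=0xEC75D -> emit 0E C7 5D, reset; bytes_emitted=3
After char 4 ('k'=36): chars_in_quartet=1 acc=0x24 bytes_emitted=3
After char 5 ('s'=44): chars_in_quartet=2 acc=0x92C bytes_emitted=3
After char 6 ('e'=30): chars_in_quartet=3 acc=0x24B1E bytes_emitted=3
After char 7 ('F'=5): chars_in_quartet=4 acc=0x92C785 -> emit 92 C7 85, reset; bytes_emitted=6
After char 8 ('t'=45): chars_in_quartet=1 acc=0x2D bytes_emitted=6
After char 9 ('g'=32): chars_in_quartet=2 acc=0xB60 bytes_emitted=6
Padding '==': partial quartet acc=0xB60 -> emit B6; bytes_emitted=7

Answer: 0E C7 5D 92 C7 85 B6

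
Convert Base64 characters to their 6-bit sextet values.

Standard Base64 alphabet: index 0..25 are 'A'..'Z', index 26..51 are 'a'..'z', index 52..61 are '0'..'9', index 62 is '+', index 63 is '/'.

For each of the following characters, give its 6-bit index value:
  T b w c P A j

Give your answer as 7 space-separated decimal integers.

'T': A..Z range, ord('T') − ord('A') = 19
'b': a..z range, 26 + ord('b') − ord('a') = 27
'w': a..z range, 26 + ord('w') − ord('a') = 48
'c': a..z range, 26 + ord('c') − ord('a') = 28
'P': A..Z range, ord('P') − ord('A') = 15
'A': A..Z range, ord('A') − ord('A') = 0
'j': a..z range, 26 + ord('j') − ord('a') = 35

Answer: 19 27 48 28 15 0 35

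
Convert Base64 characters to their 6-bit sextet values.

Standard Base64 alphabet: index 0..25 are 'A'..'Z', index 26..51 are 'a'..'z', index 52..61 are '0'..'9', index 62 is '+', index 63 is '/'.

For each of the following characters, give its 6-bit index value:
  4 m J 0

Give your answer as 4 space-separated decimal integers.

'4': 0..9 range, 52 + ord('4') − ord('0') = 56
'm': a..z range, 26 + ord('m') − ord('a') = 38
'J': A..Z range, ord('J') − ord('A') = 9
'0': 0..9 range, 52 + ord('0') − ord('0') = 52

Answer: 56 38 9 52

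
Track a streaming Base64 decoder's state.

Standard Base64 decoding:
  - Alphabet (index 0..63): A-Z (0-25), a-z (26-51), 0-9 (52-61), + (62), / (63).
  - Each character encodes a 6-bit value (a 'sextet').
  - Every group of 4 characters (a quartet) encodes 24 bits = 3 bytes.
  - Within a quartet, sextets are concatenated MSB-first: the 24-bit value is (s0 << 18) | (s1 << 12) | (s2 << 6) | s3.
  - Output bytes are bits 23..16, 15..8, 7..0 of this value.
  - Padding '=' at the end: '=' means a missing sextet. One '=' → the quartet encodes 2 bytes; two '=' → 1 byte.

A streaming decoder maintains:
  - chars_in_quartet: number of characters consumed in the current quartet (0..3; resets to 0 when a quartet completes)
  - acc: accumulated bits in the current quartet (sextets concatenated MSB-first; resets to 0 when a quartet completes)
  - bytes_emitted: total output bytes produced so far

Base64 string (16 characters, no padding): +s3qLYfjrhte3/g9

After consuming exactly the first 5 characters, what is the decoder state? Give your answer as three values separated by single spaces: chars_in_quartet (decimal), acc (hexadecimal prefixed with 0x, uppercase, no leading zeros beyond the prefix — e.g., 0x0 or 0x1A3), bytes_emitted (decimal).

Answer: 1 0xB 3

Derivation:
After char 0 ('+'=62): chars_in_quartet=1 acc=0x3E bytes_emitted=0
After char 1 ('s'=44): chars_in_quartet=2 acc=0xFAC bytes_emitted=0
After char 2 ('3'=55): chars_in_quartet=3 acc=0x3EB37 bytes_emitted=0
After char 3 ('q'=42): chars_in_quartet=4 acc=0xFACDEA -> emit FA CD EA, reset; bytes_emitted=3
After char 4 ('L'=11): chars_in_quartet=1 acc=0xB bytes_emitted=3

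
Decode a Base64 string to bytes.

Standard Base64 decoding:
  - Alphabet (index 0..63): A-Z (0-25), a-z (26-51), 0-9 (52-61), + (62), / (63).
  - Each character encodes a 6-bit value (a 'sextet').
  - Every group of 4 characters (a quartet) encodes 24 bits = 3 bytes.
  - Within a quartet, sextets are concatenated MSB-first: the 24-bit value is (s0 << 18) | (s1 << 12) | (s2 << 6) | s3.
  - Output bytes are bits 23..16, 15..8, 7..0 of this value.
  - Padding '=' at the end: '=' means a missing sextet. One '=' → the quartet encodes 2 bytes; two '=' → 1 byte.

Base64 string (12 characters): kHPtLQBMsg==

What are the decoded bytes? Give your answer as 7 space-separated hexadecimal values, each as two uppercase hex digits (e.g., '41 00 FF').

Answer: 90 73 ED 2D 00 4C B2

Derivation:
After char 0 ('k'=36): chars_in_quartet=1 acc=0x24 bytes_emitted=0
After char 1 ('H'=7): chars_in_quartet=2 acc=0x907 bytes_emitted=0
After char 2 ('P'=15): chars_in_quartet=3 acc=0x241CF bytes_emitted=0
After char 3 ('t'=45): chars_in_quartet=4 acc=0x9073ED -> emit 90 73 ED, reset; bytes_emitted=3
After char 4 ('L'=11): chars_in_quartet=1 acc=0xB bytes_emitted=3
After char 5 ('Q'=16): chars_in_quartet=2 acc=0x2D0 bytes_emitted=3
After char 6 ('B'=1): chars_in_quartet=3 acc=0xB401 bytes_emitted=3
After char 7 ('M'=12): chars_in_quartet=4 acc=0x2D004C -> emit 2D 00 4C, reset; bytes_emitted=6
After char 8 ('s'=44): chars_in_quartet=1 acc=0x2C bytes_emitted=6
After char 9 ('g'=32): chars_in_quartet=2 acc=0xB20 bytes_emitted=6
Padding '==': partial quartet acc=0xB20 -> emit B2; bytes_emitted=7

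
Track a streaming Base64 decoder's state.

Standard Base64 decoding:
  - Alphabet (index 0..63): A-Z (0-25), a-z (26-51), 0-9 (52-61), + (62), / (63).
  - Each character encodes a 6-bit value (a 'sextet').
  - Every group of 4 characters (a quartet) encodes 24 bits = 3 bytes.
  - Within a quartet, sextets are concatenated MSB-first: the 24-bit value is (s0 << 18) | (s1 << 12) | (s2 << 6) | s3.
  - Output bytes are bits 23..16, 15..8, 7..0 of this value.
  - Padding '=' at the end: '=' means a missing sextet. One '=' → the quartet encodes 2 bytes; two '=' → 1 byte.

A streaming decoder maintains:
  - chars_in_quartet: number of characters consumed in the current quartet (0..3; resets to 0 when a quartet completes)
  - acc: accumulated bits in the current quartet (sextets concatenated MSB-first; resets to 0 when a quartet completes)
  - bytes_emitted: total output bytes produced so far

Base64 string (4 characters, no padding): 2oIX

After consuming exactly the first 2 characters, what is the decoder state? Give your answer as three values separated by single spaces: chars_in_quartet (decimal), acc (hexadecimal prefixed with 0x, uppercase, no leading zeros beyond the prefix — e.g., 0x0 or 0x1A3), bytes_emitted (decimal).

After char 0 ('2'=54): chars_in_quartet=1 acc=0x36 bytes_emitted=0
After char 1 ('o'=40): chars_in_quartet=2 acc=0xDA8 bytes_emitted=0

Answer: 2 0xDA8 0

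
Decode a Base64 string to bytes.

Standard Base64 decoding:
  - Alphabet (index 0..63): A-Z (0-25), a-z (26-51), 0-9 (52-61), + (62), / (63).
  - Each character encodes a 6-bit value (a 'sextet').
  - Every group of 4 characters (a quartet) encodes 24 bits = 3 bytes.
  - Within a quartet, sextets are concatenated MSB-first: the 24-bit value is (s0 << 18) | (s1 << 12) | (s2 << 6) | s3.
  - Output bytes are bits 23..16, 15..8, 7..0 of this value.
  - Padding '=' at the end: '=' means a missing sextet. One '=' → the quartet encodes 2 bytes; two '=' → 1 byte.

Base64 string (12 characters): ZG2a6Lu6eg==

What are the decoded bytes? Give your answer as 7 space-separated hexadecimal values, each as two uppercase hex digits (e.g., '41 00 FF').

After char 0 ('Z'=25): chars_in_quartet=1 acc=0x19 bytes_emitted=0
After char 1 ('G'=6): chars_in_quartet=2 acc=0x646 bytes_emitted=0
After char 2 ('2'=54): chars_in_quartet=3 acc=0x191B6 bytes_emitted=0
After char 3 ('a'=26): chars_in_quartet=4 acc=0x646D9A -> emit 64 6D 9A, reset; bytes_emitted=3
After char 4 ('6'=58): chars_in_quartet=1 acc=0x3A bytes_emitted=3
After char 5 ('L'=11): chars_in_quartet=2 acc=0xE8B bytes_emitted=3
After char 6 ('u'=46): chars_in_quartet=3 acc=0x3A2EE bytes_emitted=3
After char 7 ('6'=58): chars_in_quartet=4 acc=0xE8BBBA -> emit E8 BB BA, reset; bytes_emitted=6
After char 8 ('e'=30): chars_in_quartet=1 acc=0x1E bytes_emitted=6
After char 9 ('g'=32): chars_in_quartet=2 acc=0x7A0 bytes_emitted=6
Padding '==': partial quartet acc=0x7A0 -> emit 7A; bytes_emitted=7

Answer: 64 6D 9A E8 BB BA 7A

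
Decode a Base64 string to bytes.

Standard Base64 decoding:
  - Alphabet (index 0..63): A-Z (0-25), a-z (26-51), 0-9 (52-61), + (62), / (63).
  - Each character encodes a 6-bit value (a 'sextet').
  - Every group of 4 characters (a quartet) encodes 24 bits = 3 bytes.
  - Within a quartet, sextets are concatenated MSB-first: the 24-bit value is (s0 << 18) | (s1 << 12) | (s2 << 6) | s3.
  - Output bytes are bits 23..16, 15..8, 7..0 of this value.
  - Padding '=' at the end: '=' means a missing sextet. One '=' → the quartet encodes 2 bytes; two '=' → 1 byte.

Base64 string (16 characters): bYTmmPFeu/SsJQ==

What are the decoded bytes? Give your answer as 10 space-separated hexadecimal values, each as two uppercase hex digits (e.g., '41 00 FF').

After char 0 ('b'=27): chars_in_quartet=1 acc=0x1B bytes_emitted=0
After char 1 ('Y'=24): chars_in_quartet=2 acc=0x6D8 bytes_emitted=0
After char 2 ('T'=19): chars_in_quartet=3 acc=0x1B613 bytes_emitted=0
After char 3 ('m'=38): chars_in_quartet=4 acc=0x6D84E6 -> emit 6D 84 E6, reset; bytes_emitted=3
After char 4 ('m'=38): chars_in_quartet=1 acc=0x26 bytes_emitted=3
After char 5 ('P'=15): chars_in_quartet=2 acc=0x98F bytes_emitted=3
After char 6 ('F'=5): chars_in_quartet=3 acc=0x263C5 bytes_emitted=3
After char 7 ('e'=30): chars_in_quartet=4 acc=0x98F15E -> emit 98 F1 5E, reset; bytes_emitted=6
After char 8 ('u'=46): chars_in_quartet=1 acc=0x2E bytes_emitted=6
After char 9 ('/'=63): chars_in_quartet=2 acc=0xBBF bytes_emitted=6
After char 10 ('S'=18): chars_in_quartet=3 acc=0x2EFD2 bytes_emitted=6
After char 11 ('s'=44): chars_in_quartet=4 acc=0xBBF4AC -> emit BB F4 AC, reset; bytes_emitted=9
After char 12 ('J'=9): chars_in_quartet=1 acc=0x9 bytes_emitted=9
After char 13 ('Q'=16): chars_in_quartet=2 acc=0x250 bytes_emitted=9
Padding '==': partial quartet acc=0x250 -> emit 25; bytes_emitted=10

Answer: 6D 84 E6 98 F1 5E BB F4 AC 25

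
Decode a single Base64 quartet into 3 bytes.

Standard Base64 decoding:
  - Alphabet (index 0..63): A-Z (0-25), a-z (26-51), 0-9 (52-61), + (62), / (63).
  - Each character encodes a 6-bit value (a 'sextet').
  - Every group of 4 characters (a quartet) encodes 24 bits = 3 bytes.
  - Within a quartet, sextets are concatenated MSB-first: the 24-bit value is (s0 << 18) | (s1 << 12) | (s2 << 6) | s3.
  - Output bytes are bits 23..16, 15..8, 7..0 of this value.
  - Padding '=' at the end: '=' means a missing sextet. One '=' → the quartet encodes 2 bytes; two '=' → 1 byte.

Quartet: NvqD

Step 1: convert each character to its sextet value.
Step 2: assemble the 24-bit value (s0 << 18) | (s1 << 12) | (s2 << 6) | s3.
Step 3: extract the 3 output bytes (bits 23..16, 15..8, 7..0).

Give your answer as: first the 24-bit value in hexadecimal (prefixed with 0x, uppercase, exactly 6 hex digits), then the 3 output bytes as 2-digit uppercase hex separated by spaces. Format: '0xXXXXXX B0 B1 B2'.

Answer: 0x36FA83 36 FA 83

Derivation:
Sextets: N=13, v=47, q=42, D=3
24-bit: (13<<18) | (47<<12) | (42<<6) | 3
      = 0x340000 | 0x02F000 | 0x000A80 | 0x000003
      = 0x36FA83
Bytes: (v>>16)&0xFF=36, (v>>8)&0xFF=FA, v&0xFF=83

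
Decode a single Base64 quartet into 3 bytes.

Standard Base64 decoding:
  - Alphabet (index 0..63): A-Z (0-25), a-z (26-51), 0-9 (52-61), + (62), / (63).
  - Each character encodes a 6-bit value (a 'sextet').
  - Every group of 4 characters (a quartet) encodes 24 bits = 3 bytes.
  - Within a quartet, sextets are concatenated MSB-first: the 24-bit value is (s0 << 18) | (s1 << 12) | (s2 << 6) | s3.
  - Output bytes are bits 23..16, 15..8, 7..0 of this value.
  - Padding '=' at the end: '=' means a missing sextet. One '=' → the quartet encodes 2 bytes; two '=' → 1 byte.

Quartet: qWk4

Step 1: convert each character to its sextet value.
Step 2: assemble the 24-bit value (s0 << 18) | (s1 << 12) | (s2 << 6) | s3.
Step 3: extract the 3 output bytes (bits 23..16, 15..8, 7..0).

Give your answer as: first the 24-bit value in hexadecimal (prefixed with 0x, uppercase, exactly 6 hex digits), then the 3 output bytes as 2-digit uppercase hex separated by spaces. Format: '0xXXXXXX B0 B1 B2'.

Answer: 0xA96938 A9 69 38

Derivation:
Sextets: q=42, W=22, k=36, 4=56
24-bit: (42<<18) | (22<<12) | (36<<6) | 56
      = 0xA80000 | 0x016000 | 0x000900 | 0x000038
      = 0xA96938
Bytes: (v>>16)&0xFF=A9, (v>>8)&0xFF=69, v&0xFF=38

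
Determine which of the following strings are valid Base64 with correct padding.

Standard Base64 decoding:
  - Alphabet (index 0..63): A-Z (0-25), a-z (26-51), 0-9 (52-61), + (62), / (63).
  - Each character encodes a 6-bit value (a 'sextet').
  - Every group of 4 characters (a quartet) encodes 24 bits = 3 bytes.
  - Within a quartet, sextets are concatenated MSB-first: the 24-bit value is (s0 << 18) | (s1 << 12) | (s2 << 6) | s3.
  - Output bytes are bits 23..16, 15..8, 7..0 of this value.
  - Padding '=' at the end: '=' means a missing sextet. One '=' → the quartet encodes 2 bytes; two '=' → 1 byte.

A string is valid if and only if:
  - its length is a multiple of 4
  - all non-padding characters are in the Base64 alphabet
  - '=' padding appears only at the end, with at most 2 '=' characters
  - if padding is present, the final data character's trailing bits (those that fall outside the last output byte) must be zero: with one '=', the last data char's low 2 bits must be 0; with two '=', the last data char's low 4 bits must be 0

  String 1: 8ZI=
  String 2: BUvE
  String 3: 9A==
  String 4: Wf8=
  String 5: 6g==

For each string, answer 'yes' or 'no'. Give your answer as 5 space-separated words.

Answer: yes yes yes yes yes

Derivation:
String 1: '8ZI=' → valid
String 2: 'BUvE' → valid
String 3: '9A==' → valid
String 4: 'Wf8=' → valid
String 5: '6g==' → valid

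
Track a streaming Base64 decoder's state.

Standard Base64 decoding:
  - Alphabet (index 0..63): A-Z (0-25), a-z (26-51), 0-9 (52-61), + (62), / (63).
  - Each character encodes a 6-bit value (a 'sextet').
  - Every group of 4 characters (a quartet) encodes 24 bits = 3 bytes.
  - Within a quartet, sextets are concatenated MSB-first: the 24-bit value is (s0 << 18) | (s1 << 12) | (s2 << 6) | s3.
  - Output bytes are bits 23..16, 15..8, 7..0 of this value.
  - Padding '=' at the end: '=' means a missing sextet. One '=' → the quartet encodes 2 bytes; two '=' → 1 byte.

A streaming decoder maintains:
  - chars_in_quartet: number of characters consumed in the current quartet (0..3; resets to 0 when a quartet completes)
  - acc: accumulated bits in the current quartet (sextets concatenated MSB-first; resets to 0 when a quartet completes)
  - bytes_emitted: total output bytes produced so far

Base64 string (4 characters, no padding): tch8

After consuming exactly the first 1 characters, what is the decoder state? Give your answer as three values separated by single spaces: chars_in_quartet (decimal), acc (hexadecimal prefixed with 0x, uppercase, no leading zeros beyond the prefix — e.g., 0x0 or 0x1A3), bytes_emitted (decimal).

Answer: 1 0x2D 0

Derivation:
After char 0 ('t'=45): chars_in_quartet=1 acc=0x2D bytes_emitted=0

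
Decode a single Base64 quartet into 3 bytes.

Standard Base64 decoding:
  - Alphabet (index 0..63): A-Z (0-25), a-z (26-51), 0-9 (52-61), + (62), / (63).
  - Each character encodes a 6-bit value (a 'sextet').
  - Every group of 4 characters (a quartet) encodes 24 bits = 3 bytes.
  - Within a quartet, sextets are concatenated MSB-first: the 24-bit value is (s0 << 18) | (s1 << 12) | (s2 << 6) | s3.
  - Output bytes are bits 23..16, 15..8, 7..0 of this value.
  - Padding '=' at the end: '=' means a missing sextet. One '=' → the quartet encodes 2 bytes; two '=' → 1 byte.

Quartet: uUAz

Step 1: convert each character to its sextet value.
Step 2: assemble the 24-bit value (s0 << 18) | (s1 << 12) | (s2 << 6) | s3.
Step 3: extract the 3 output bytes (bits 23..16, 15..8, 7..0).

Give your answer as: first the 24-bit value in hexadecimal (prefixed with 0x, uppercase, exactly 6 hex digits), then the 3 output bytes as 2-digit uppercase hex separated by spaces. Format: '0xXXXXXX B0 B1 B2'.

Sextets: u=46, U=20, A=0, z=51
24-bit: (46<<18) | (20<<12) | (0<<6) | 51
      = 0xB80000 | 0x014000 | 0x000000 | 0x000033
      = 0xB94033
Bytes: (v>>16)&0xFF=B9, (v>>8)&0xFF=40, v&0xFF=33

Answer: 0xB94033 B9 40 33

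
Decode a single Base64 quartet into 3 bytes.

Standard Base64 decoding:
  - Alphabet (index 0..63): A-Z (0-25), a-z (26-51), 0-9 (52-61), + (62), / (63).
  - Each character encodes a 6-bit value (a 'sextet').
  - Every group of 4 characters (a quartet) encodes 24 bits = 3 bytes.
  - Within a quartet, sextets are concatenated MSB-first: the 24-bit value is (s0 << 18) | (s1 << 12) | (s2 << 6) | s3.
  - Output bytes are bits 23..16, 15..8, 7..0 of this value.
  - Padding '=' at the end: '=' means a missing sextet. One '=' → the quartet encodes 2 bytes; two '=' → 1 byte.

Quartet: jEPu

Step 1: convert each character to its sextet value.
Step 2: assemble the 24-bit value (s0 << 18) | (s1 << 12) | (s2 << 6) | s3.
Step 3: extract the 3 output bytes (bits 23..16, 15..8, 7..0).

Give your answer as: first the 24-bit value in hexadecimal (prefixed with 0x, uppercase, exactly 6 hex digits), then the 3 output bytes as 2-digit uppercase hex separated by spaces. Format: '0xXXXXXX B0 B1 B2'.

Sextets: j=35, E=4, P=15, u=46
24-bit: (35<<18) | (4<<12) | (15<<6) | 46
      = 0x8C0000 | 0x004000 | 0x0003C0 | 0x00002E
      = 0x8C43EE
Bytes: (v>>16)&0xFF=8C, (v>>8)&0xFF=43, v&0xFF=EE

Answer: 0x8C43EE 8C 43 EE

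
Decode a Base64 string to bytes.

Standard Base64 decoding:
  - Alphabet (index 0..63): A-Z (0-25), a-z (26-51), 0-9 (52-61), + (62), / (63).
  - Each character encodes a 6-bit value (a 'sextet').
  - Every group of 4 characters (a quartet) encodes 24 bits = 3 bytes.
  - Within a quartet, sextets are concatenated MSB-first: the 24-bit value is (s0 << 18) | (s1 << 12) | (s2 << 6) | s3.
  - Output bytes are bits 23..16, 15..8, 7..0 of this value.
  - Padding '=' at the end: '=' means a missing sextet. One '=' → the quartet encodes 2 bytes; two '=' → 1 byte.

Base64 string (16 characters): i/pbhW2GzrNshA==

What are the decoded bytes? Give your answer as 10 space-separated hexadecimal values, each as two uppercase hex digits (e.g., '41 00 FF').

After char 0 ('i'=34): chars_in_quartet=1 acc=0x22 bytes_emitted=0
After char 1 ('/'=63): chars_in_quartet=2 acc=0x8BF bytes_emitted=0
After char 2 ('p'=41): chars_in_quartet=3 acc=0x22FE9 bytes_emitted=0
After char 3 ('b'=27): chars_in_quartet=4 acc=0x8BFA5B -> emit 8B FA 5B, reset; bytes_emitted=3
After char 4 ('h'=33): chars_in_quartet=1 acc=0x21 bytes_emitted=3
After char 5 ('W'=22): chars_in_quartet=2 acc=0x856 bytes_emitted=3
After char 6 ('2'=54): chars_in_quartet=3 acc=0x215B6 bytes_emitted=3
After char 7 ('G'=6): chars_in_quartet=4 acc=0x856D86 -> emit 85 6D 86, reset; bytes_emitted=6
After char 8 ('z'=51): chars_in_quartet=1 acc=0x33 bytes_emitted=6
After char 9 ('r'=43): chars_in_quartet=2 acc=0xCEB bytes_emitted=6
After char 10 ('N'=13): chars_in_quartet=3 acc=0x33ACD bytes_emitted=6
After char 11 ('s'=44): chars_in_quartet=4 acc=0xCEB36C -> emit CE B3 6C, reset; bytes_emitted=9
After char 12 ('h'=33): chars_in_quartet=1 acc=0x21 bytes_emitted=9
After char 13 ('A'=0): chars_in_quartet=2 acc=0x840 bytes_emitted=9
Padding '==': partial quartet acc=0x840 -> emit 84; bytes_emitted=10

Answer: 8B FA 5B 85 6D 86 CE B3 6C 84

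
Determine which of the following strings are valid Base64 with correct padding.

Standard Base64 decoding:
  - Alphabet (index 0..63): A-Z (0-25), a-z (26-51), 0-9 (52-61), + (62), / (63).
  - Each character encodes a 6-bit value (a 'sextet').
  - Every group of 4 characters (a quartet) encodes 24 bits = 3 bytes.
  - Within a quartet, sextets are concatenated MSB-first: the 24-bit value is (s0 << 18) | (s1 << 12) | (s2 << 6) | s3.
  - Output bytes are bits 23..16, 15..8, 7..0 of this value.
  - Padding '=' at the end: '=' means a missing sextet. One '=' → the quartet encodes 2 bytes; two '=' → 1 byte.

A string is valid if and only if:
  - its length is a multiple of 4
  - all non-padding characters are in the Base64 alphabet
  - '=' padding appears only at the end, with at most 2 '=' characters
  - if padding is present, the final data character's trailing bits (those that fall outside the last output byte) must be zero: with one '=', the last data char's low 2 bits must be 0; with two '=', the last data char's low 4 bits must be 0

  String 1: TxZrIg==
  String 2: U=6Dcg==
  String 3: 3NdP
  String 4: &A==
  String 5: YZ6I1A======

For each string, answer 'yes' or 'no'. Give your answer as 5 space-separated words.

Answer: yes no yes no no

Derivation:
String 1: 'TxZrIg==' → valid
String 2: 'U=6Dcg==' → invalid (bad char(s): ['=']; '=' in middle)
String 3: '3NdP' → valid
String 4: '&A==' → invalid (bad char(s): ['&'])
String 5: 'YZ6I1A======' → invalid (6 pad chars (max 2))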